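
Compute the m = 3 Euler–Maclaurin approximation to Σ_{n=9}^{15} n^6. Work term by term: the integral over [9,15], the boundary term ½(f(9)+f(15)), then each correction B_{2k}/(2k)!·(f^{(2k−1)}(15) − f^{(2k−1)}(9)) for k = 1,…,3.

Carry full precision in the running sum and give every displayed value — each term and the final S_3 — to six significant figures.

S_3 ≈ 3.00360e+07

Integral: ∫_9^15 x^6 dx = 2.37252e+07.
Endpoint term: (f(9) + f(15))/2 = (531441 + 1.13906e+07)/2 = 5.96103e+06.
So far: 2.96862e+07.
Correction k=1: B_{2}/2! · (f^{(1)}(15) − f^{(1)}(9)) = 1/12 · (4.55625e+06 − 354294) = 350163.
Partial sum through k=1: 3.00364e+07.
Correction k=2: B_{4}/4! · (f^{(3)}(15) − f^{(3)}(9)) = −1/720 · (405000 − 87480.0) = -441.000.
Partial sum through k=2: 3.00360e+07.
Correction k=3: B_{6}/6! · (f^{(5)}(15) − f^{(5)}(9)) = 1/30240 · (10800.0 − 6480.00) = 0.142857.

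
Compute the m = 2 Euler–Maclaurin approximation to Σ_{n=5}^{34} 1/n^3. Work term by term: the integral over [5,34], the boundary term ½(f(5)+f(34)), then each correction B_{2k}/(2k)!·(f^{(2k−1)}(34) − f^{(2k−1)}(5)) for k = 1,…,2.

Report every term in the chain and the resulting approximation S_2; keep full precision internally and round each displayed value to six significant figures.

S_2 ≈ 0.0239747

∫_5^34 1/x^3 dx evaluates to 0.0195675.
Boundary: ½(f(5) + f(34)) = ½(0.00800000 + 2.54427e-05) = 0.00401272.
Running total after boundary: 0.0235802.
Correction k=1: B_{2}/2! · (f^{(1)}(34) − f^{(1)}(5)) = 1/12 · (-2.24494e-06 − (-0.00480000)) = 0.000399813.
After k=1: 0.0239800.
Correction k=2: B_{4}/4! · (f^{(3)}(34) − f^{(3)}(5)) = −1/720 · (-3.88399e-08 − (-0.00384000)) = -5.33328e-06.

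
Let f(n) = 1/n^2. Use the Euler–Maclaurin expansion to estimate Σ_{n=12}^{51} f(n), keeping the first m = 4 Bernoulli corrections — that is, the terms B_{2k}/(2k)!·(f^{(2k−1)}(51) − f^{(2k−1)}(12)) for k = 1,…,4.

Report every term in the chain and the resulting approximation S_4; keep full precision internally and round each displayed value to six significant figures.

∫_12^51 1/x^2 dx evaluates to 0.0637255.
½[f(12) + f(51)] = ½[0.00694444 + 0.000384468] = 0.00366446.
So far: 0.0673899.
Correction k=1: B_{2}/2! · (f^{(1)}(51) − f^{(1)}(12)) = 1/12 · (-1.50772e-05 − (-0.00115741)) = 9.51942e-05.
Partial sum through k=1: 0.0674851.
Correction k=2: B_{4}/4! · (f^{(3)}(51) − f^{(3)}(12)) = −1/720 · (-6.95601e-08 − (-9.64506e-05)) = -1.33863e-07.
Partial sum through k=2: 0.0674850.
Correction k=3: B_{6}/6! · (f^{(5)}(51) − f^{(5)}(12)) = 1/30240 · (-8.02308e-10 − (-2.00939e-05)) = 6.64454e-10.
Partial sum through k=3: 0.0674850.
Correction k=4: B_{8}/8! · (f^{(7)}(51) − f^{(7)}(12)) = −1/1209600 · (-1.72738e-11 − (-7.81429e-06)) = -6.46021e-12.

S_4 ≈ 0.0674850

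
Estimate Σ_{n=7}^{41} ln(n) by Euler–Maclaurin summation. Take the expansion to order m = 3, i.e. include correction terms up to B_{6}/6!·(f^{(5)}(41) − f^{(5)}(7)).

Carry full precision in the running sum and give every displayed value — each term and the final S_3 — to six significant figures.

S_3 ≈ 107.455

∫_7^41 ln(x) dx evaluates to 104.635.
Boundary: ½(f(7) + f(41)) = ½(1.94591 + 3.71357) = 2.82974.
Integral + boundary = 107.465.
Correction k=1: B_{2}/2! · (f^{(1)}(41) − f^{(1)}(7)) = 1/12 · (0.0243902 − 0.142857) = -0.00987224.
Running total after k=1: 107.455.
Correction k=2: B_{4}/4! · (f^{(3)}(41) − f^{(3)}(7)) = −1/720 · (2.90187e-05 − 0.00583090) = 8.05817e-06.
Running total after k=2: 107.455.
Correction k=3: B_{6}/6! · (f^{(5)}(41) − f^{(5)}(7)) = 1/30240 · (2.07153e-07 − 0.00142798) = -4.72146e-08.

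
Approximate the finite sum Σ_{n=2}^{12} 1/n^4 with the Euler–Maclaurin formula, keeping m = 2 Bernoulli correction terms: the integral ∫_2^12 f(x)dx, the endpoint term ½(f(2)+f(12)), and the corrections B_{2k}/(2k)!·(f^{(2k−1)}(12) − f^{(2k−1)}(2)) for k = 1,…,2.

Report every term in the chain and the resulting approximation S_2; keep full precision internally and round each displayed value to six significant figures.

The integral term ∫_2^12 1/x^4 dx = 0.0414738.
½[f(2) + f(12)] = ½[0.0625000 + 4.82253e-05] = 0.0312741.
So far: 0.0727479.
Order-1 term: 1/12 · (-1.60751e-05 − (-0.125000)) = 0.0104153.
Running total after k=1: 0.0831632.
Order-2 term: −1/720 · (-3.34898e-06 − (-0.937500)) = -0.00130208.

S_2 ≈ 0.0818611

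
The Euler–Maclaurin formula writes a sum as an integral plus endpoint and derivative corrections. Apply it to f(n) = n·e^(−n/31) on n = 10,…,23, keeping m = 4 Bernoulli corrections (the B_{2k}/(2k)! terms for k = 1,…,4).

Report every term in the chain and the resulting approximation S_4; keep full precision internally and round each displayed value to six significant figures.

The integral term ∫_10^23 x·e^(−x/31) dx = 123.412.
Endpoint term: (f(10) + f(23))/2 = (7.24278 + 10.9524)/2 = 9.09759.
Running total after boundary: 132.510.
Correction k=1: B_{2}/2! · (f^{(1)}(23) − f^{(1)}(10)) = 1/12 · (0.122888 − 0.490640) = -0.0306460.
Partial sum through k=1: 132.479.
Correction k=2: B_{4}/4! · (f^{(3)}(23) − f^{(3)}(10)) = −1/720 · (0.00111891 − 0.00201789) = 1.24859e-06.
Partial sum through k=2: 132.479.
Correction k=3: B_{6}/6! · (f^{(5)}(23) − f^{(5)}(10)) = 1/30240 · (2.19557e-06 − 3.66830e-06) = -4.87014e-11.
Partial sum through k=3: 132.479.
Correction k=4: B_{8}/8! · (f^{(7)}(23) − f^{(7)}(10)) = −1/1209600 · (3.35777e-09 − 5.44933e-09) = 1.72913e-15.

S_4 ≈ 132.479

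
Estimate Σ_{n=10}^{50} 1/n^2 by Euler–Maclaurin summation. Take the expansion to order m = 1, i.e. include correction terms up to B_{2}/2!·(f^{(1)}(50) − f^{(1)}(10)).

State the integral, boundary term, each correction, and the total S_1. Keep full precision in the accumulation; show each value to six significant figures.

The integral term ∫_10^50 1/x^2 dx = 0.0800000.
Endpoint term: (f(10) + f(50))/2 = (0.0100000 + 0.000400000)/2 = 0.00520000.
So far: 0.0852000.
k=1: B_{2}/(2)! × [f^{(1)}(50) − f^{(1)}(10)] = 1/12 × (-1.60000e-05 − (-0.00200000)) = 0.000165333.

S_1 ≈ 0.0853653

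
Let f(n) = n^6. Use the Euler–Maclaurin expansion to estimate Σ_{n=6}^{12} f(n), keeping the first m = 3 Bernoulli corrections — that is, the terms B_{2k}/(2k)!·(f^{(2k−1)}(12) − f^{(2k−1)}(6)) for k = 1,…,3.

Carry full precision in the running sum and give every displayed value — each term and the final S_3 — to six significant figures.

∫_6^12 x^6 dx evaluates to 5.07884e+06.
Boundary: ½(f(6) + f(12)) = ½(46656.0 + 2.98598e+06) = 1.51632e+06.
So far: 6.59516e+06.
Order-1 term: 1/12 · (1.49299e+06 − 46656.0) = 120528.
Partial sum through k=1: 6.71569e+06.
Order-2 term: −1/720 · (207360 − 25920.0) = -252.000.
Partial sum through k=2: 6.71543e+06.
Order-3 term: 1/30240 · (8640.00 − 4320.00) = 0.142857.

S_3 ≈ 6.71544e+06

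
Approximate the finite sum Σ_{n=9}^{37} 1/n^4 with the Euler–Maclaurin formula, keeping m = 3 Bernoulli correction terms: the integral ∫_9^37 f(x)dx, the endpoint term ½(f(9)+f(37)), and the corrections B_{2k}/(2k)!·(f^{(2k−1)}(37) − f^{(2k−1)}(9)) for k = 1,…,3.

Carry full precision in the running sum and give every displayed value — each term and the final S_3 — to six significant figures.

Integral: ∫_9^37 1/x^4 dx = 0.000450667.
Endpoint term: (f(9) + f(37))/2 = (0.000152416 + 5.33572e-07)/2 = 7.64747e-05.
Running total after boundary: 0.000527141.
k=1: B_{2}/(2)! × [f^{(1)}(37) − f^{(1)}(9)] = 1/12 × (-5.76835e-08 − (-6.77404e-05)) = 5.64022e-06.
After k=1: 0.000532782.
k=2: B_{4}/(4)! × [f^{(3)}(37) − f^{(3)}(9)] = −1/720 × (-1.26406e-09 − (-2.50890e-05)) = -3.48441e-08.
After k=2: 0.000532747.
k=3: B_{6}/(6)! × [f^{(5)}(37) − f^{(5)}(9)] = 1/30240 × (-5.17075e-11 − (-1.73455e-05)) = 5.73593e-10.

S_3 ≈ 0.000532747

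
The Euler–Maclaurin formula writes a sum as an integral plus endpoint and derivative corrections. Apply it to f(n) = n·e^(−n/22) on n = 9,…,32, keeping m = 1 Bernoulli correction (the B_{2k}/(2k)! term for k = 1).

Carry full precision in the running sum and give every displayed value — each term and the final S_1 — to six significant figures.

S_1 ≈ 182.299

Integral: ∫_9^32 x·e^(−x/22) dx = 175.615.
Endpoint term: (f(9) + f(32))/2 = (5.97828 + 7.47221)/2 = 6.72525.
Running total after boundary: 182.341.
Order-1 term: 1/12 · (-0.106139 − 0.392514) = -0.0415544.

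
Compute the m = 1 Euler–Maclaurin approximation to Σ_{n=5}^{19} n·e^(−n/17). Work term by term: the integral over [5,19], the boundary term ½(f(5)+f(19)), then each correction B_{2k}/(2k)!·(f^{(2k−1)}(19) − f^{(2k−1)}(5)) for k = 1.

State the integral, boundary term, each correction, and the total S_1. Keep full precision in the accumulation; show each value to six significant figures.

S_1 ≈ 83.4699

The integral term ∫_5^19 x·e^(−x/17) dx = 78.5470.
Endpoint term: (f(5) + f(19))/2 = (3.72594 + 6.21392)/2 = 4.96993.
So far: 83.5169.
k=1: B_{2}/(2)! × [f^{(1)}(19) − f^{(1)}(5)] = 1/12 × (-0.0384763 − 0.526016) = -0.0470410.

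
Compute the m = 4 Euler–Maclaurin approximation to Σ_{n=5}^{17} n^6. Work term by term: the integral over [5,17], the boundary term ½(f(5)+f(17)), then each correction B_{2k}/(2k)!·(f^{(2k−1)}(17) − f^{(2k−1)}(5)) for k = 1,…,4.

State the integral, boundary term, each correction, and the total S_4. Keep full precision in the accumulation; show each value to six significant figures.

The integral term ∫_5^17 x^6 dx = 5.86086e+07.
Boundary: ½(f(5) + f(17)) = ½(15625.0 + 2.41376e+07) = 1.20766e+07.
So far: 7.06852e+07.
Correction k=1: B_{2}/2! · (f^{(1)}(17) − f^{(1)}(5)) = 1/12 · (8.51914e+06 − 18750.0) = 708366.
After k=1: 7.13936e+07.
Correction k=2: B_{4}/4! · (f^{(3)}(17) − f^{(3)}(5)) = −1/720 · (589560 − 15000.0) = -798.000.
After k=2: 7.13928e+07.
Correction k=3: B_{6}/6! · (f^{(5)}(17) − f^{(5)}(5)) = 1/30240 · (12240.0 − 3600.00) = 0.285714.
After k=3: 7.13928e+07.
Correction k=4: B_{8}/8! · (f^{(7)}(17) − f^{(7)}(5)) = −1/1209600 · (0.00000 − 0.00000) = 0.00000.

S_4 ≈ 7.13928e+07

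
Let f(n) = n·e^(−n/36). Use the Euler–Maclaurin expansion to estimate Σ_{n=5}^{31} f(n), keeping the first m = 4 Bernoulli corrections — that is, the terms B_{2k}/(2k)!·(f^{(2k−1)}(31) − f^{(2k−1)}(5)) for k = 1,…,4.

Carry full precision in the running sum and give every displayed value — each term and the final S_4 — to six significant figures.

Integral: ∫_5^31 x·e^(−x/36) dx = 265.066.
Boundary: ½(f(5) + f(31)) = ½(4.35162 + 13.1035) = 8.72754.
Running total after boundary: 273.793.
k=1: B_{2}/(2)! × [f^{(1)}(31) − f^{(1)}(5)] = 1/12 × (0.0587072 − 0.749446) = -0.0575616.
After k=1: 273.736.
k=2: B_{4}/(4)! × [f^{(3)}(31) − f^{(3)}(5)] = −1/720 × (0.000697602 − 0.00192137) = 1.69968e-06.
After k=2: 273.736.
k=3: B_{6}/(6)! × [f^{(5)}(31) − f^{(5)}(5)] = 1/30240 × (1.04159e-06 − 2.51888e-06) = -4.88520e-11.
After k=3: 273.736.
k=4: B_{8}/(8)! × [f^{(7)}(31) − f^{(7)}(5)] = −1/1209600 × (1.19206e-09 − 2.74322e-09) = 1.28237e-15.

S_4 ≈ 273.736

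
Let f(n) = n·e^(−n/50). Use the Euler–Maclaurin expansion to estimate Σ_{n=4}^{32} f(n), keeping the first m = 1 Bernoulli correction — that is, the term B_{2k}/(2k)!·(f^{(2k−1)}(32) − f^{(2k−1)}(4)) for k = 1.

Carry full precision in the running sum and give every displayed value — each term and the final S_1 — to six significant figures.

The integral term ∫_4^32 x·e^(−x/50) dx = 330.515.
Endpoint term: (f(4) + f(32))/2 = (3.69247 + 16.8734)/2 = 10.2829.
So far: 340.798.
Order-1 term: 1/12 · (0.189825 − 0.849267) = -0.0549535.

S_1 ≈ 340.743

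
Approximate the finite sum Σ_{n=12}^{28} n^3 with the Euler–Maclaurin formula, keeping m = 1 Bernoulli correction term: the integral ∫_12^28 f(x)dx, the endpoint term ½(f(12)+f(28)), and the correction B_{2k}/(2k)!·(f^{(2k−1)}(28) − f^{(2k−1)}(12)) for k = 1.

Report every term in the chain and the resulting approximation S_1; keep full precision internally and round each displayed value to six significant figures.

S_1 ≈ 160480

The integral term ∫_12^28 x^3 dx = 148480.
Boundary: ½(f(12) + f(28)) = ½(1728.00 + 21952.0) = 11840.0.
Running total after boundary: 160320.
Order-1 term: 1/12 · (2352.00 − 432.000) = 160.000.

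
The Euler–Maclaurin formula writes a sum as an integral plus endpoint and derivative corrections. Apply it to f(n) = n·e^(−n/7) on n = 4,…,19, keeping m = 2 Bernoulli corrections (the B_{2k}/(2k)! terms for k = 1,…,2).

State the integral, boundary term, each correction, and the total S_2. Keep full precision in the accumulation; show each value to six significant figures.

S_2 ≈ 33.1546

∫_4^19 x·e^(−x/7) dx evaluates to 31.4254.
Endpoint term: (f(4) + f(19))/2 = (2.25887 + 1.25879)/2 = 1.75883.
Integral + boundary = 33.1842.
k=1: B_{2}/(2)! × [f^{(1)}(19) − f^{(1)}(4)] = 1/12 × (-0.113575 − 0.242022) = -0.0296331.
After k=1: 33.1546.
k=2: B_{4}/(4)! × [f^{(3)}(19) − f^{(3)}(4)] = −1/720 × (0.000386311 − 0.0279889) = 3.83370e-05.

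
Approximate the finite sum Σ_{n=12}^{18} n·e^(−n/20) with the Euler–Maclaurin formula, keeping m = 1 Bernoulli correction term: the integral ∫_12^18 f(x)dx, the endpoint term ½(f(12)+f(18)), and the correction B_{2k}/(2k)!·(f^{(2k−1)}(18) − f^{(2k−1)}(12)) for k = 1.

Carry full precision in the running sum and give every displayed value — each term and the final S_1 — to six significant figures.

Integral: ∫_12^18 x·e^(−x/20) dx = 42.2465.
Boundary: ½(f(12) + f(18)) = ½(6.58574 + 7.31825) = 6.95200.
So far: 49.1985.
Correction k=1: B_{2}/2! · (f^{(1)}(18) − f^{(1)}(12)) = 1/12 · (0.0406570 − 0.219525) = -0.0149056.

S_1 ≈ 49.1836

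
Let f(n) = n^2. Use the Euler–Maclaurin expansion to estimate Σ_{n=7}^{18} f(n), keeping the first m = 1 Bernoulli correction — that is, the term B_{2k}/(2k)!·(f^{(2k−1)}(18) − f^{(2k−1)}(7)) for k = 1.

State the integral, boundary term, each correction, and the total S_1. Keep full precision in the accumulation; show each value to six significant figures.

The integral term ∫_7^18 x^2 dx = 1829.67.
½[f(7) + f(18)] = ½[49.0000 + 324.000] = 186.500.
Integral + boundary = 2016.17.
Order-1 term: 1/12 · (36.0000 − 14.0000) = 1.83333.

S_1 ≈ 2018.00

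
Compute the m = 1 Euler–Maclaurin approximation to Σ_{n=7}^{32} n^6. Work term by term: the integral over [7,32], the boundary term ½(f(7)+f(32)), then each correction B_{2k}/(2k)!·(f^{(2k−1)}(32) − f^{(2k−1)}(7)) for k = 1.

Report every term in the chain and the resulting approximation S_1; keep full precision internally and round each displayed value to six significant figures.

S_1 ≈ 5.46211e+09

Integral: ∫_7^32 x^6 dx = 4.90842e+09.
Endpoint term: (f(7) + f(32))/2 = (117649 + 1.07374e+09)/2 = 5.36930e+08.
So far: 5.44535e+09.
Correction k=1: B_{2}/2! · (f^{(1)}(32) − f^{(1)}(7)) = 1/12 · (2.01327e+08 − 100842) = 1.67688e+07.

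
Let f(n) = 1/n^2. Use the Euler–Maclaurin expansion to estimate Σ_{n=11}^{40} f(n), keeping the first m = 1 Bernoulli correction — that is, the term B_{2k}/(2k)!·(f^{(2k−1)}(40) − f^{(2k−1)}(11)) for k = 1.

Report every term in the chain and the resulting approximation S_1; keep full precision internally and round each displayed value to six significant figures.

The integral term ∫_11^40 1/x^2 dx = 0.0659091.
Endpoint term: (f(11) + f(40))/2 = (0.00826446 + 0.000625000)/2 = 0.00444473.
Running total after boundary: 0.0703538.
k=1: B_{2}/(2)! × [f^{(1)}(40) − f^{(1)}(11)] = 1/12 × (-3.12500e-05 − (-0.00150263)) = 0.000122615.

S_1 ≈ 0.0704764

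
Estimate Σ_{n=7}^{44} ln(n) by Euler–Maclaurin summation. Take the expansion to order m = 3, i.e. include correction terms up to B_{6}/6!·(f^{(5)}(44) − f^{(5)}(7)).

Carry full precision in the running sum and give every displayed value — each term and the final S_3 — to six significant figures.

S_3 ≈ 118.738

Integral: ∫_7^44 ln(x) dx = 115.883.
½[f(7) + f(44)] = ½[1.94591 + 3.78419] = 2.86505.
So far: 118.748.
k=1: B_{2}/(2)! × [f^{(1)}(44) − f^{(1)}(7)] = 1/12 × (0.0227273 − 0.142857) = -0.0100108.
Running total after k=1: 118.738.
k=2: B_{4}/(4)! × [f^{(3)}(44) − f^{(3)}(7)] = −1/720 × (2.34786e-05 − 0.00583090) = 8.06587e-06.
Running total after k=2: 118.738.
k=3: B_{6}/(6)! × [f^{(5)}(44) − f^{(5)}(7)] = 1/30240 × (1.45528e-07 − 0.00142798) = -4.72166e-08.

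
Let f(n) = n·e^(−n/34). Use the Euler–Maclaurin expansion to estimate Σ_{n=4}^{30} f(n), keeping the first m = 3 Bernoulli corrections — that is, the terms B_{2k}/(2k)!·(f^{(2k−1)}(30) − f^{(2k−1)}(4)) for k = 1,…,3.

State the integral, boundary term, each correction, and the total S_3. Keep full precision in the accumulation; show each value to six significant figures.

∫_4^30 x·e^(−x/34) dx evaluates to 248.154.
½[f(4) + f(30)] = ½[3.55604 + 12.4142] = 7.98514.
Running total after boundary: 256.139.
Order-1 term: 1/12 · (0.0486833 − 0.784420) = -0.0613114.
Running total after k=1: 256.078.
Order-2 term: −1/720 · (0.000758045 − 0.00221664) = 2.02583e-06.
Running total after k=2: 256.078.
Order-3 term: 1/30240 · (1.27507e-06 − 3.24803e-06) = -6.52435e-11.

S_3 ≈ 256.078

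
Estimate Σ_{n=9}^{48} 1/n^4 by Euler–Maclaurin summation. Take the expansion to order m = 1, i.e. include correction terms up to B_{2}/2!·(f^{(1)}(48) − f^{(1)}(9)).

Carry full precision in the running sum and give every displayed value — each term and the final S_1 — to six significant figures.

S_1 ≈ 0.000536179

The integral term ∫_9^48 1/x^4 dx = 0.000454233.
Endpoint term: (f(9) + f(48))/2 = (0.000152416 + 1.88380e-07)/2 = 7.63021e-05.
Running total after boundary: 0.000530535.
k=1: B_{2}/(2)! × [f^{(1)}(48) − f^{(1)}(9)] = 1/12 × (-1.56983e-08 − (-6.77404e-05)) = 5.64372e-06.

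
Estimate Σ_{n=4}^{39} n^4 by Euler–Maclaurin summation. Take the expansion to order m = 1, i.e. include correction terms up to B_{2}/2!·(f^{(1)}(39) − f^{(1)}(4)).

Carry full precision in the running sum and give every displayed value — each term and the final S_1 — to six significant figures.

S_1 ≈ 1.92212e+07

The integral term ∫_4^39 x^4 dx = 1.80446e+07.
Endpoint term: (f(4) + f(39))/2 = (256.000 + 2.31344e+06)/2 = 1.15685e+06.
Running total after boundary: 1.92015e+07.
k=1: B_{2}/(2)! × [f^{(1)}(39) − f^{(1)}(4)] = 1/12 × (237276 − 256.000) = 19751.7.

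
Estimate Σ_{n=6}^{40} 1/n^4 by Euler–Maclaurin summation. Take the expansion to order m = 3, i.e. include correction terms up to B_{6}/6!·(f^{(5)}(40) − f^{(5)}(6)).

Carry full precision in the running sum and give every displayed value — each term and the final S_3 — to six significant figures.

S_3 ≈ 0.00196629

∫_6^40 1/x^4 dx evaluates to 0.00153800.
½[f(6) + f(40)] = ½[0.000771605 + 3.90625e-07] = 0.000385998.
So far: 0.00192400.
Order-1 term: 1/12 · (-3.90625e-08 − (-0.000514403)) = 4.28637e-05.
Running total after k=1: 0.00196686.
Order-2 term: −1/720 · (-7.32422e-10 − (-0.000428669)) = -5.95373e-07.
Running total after k=2: 0.00196627.
Order-3 term: 1/30240 · (-2.56348e-11 − (-0.000666819)) = 2.20509e-08.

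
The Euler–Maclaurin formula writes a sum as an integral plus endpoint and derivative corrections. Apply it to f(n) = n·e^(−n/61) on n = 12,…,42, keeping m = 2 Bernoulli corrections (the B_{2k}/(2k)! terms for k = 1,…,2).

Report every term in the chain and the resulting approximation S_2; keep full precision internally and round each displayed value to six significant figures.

Integral: ∫_12^42 x·e^(−x/61) dx = 501.726.
Endpoint term: (f(12) + f(42))/2 = (9.85703 + 21.0973)/2 = 15.4772.
Running total after boundary: 517.203.
Order-1 term: 1/12 · (0.156459 − 0.659829) = -0.0419475.
Running total after k=1: 517.161.
Order-2 term: −1/720 · (0.000312038 − 0.000618830) = 4.26101e-07.

S_2 ≈ 517.161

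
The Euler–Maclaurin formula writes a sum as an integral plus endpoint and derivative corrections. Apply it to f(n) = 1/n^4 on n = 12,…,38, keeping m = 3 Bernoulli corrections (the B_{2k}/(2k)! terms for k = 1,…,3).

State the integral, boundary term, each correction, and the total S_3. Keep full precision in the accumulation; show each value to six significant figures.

S_3 ≈ 0.000212510

The integral term ∫_12^38 1/x^4 dx = 0.000186826.
Boundary: ½(f(12) + f(38)) = ½(4.82253e-05 + 4.79585e-07) = 2.43524e-05.
Integral + boundary = 0.000211179.
Correction k=1: B_{2}/2! · (f^{(1)}(38) − f^{(1)}(12)) = 1/12 · (-5.04826e-08 − (-1.60751e-05)) = 1.33539e-06.
Partial sum through k=1: 0.000212514.
Correction k=2: B_{4}/4! · (f^{(3)}(38) − f^{(3)}(12)) = −1/720 · (-1.04881e-09 − (-3.34898e-06)) = -4.64990e-09.
Partial sum through k=2: 0.000212510.
Correction k=3: B_{6}/6! · (f^{(5)}(38) − f^{(5)}(12)) = 1/30240 · (-4.06740e-11 − (-1.30238e-06)) = 4.30668e-11.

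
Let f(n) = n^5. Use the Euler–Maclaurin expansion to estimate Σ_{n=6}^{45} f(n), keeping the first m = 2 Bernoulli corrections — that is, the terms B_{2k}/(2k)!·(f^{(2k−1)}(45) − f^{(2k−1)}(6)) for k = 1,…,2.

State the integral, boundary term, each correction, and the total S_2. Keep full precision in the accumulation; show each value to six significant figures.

Integral: ∫_6^45 x^5 dx = 1.38395e+09.
Endpoint term: (f(6) + f(45))/2 = (7776.00 + 1.84528e+08)/2 = 9.22680e+07.
So far: 1.47622e+09.
k=1: B_{2}/(2)! × [f^{(1)}(45) − f^{(1)}(6)] = 1/12 × (2.05031e+07 − 6480.00) = 1.70805e+06.
Running total after k=1: 1.47793e+09.
k=2: B_{4}/(4)! × [f^{(3)}(45) − f^{(3)}(6)] = −1/720 × (121500 − 2160.00) = -165.750.

S_2 ≈ 1.47793e+09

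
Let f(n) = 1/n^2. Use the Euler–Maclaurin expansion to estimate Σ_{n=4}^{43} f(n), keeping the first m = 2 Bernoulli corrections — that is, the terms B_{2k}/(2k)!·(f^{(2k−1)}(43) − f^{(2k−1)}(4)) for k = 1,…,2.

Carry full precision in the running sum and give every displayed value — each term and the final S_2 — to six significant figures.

∫_4^43 1/x^2 dx evaluates to 0.226744.
Endpoint term: (f(4) + f(43))/2 = (0.0625000 + 0.000540833)/2 = 0.0315204.
Running total after boundary: 0.258265.
Correction k=1: B_{2}/2! · (f^{(1)}(43) − f^{(1)}(4)) = 1/12 · (-2.51550e-05 − (-0.0312500)) = 0.00260207.
After k=1: 0.260867.
Correction k=2: B_{4}/4! · (f^{(3)}(43) − f^{(3)}(4)) = −1/720 · (-1.63256e-07 − (-0.0234375)) = -3.25519e-05.

S_2 ≈ 0.260834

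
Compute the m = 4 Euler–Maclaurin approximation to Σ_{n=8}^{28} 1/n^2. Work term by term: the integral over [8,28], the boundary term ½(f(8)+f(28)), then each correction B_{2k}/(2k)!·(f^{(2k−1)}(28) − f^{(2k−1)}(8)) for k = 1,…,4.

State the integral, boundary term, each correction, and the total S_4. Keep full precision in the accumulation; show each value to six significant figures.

S_4 ≈ 0.0980529

∫_8^28 1/x^2 dx evaluates to 0.0892857.
Boundary: ½(f(8) + f(28)) = ½(0.0156250 + 0.00127551) = 0.00845026.
Running total after boundary: 0.0977360.
Correction k=1: B_{2}/2! · (f^{(1)}(28) − f^{(1)}(8)) = 1/12 · (-9.11079e-05 − (-0.00390625)) = 0.000317929.
After k=1: 0.0980539.
Correction k=2: B_{4}/4! · (f^{(3)}(28) − f^{(3)}(8)) = −1/720 · (-1.39451e-06 − (-0.000732422)) = -1.01532e-06.
After k=2: 0.0980529.
Correction k=3: B_{6}/6! · (f^{(5)}(28) − f^{(5)}(8)) = 1/30240 · (-5.33613e-08 − (-0.000343323)) = 1.13515e-08.
After k=3: 0.0980529.
Correction k=4: B_{8}/8! · (f^{(7)}(28) − f^{(7)}(8)) = −1/1209600 · (-3.81152e-09 − (-0.000300407)) = -2.48350e-10.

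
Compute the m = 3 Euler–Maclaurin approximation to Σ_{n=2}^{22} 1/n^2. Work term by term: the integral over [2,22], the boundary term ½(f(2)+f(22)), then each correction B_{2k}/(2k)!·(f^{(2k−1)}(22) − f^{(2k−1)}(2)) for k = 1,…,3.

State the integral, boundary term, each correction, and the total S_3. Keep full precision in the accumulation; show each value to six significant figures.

S_3 ≈ 0.600541

Integral: ∫_2^22 1/x^2 dx = 0.454545.
Boundary: ½(f(2) + f(22)) = ½(0.250000 + 0.00206612) = 0.126033.
Integral + boundary = 0.580579.
Correction k=1: B_{2}/2! · (f^{(1)}(22) − f^{(1)}(2)) = 1/12 · (-0.000187829 − (-0.250000)) = 0.0208177.
Partial sum through k=1: 0.601396.
Correction k=2: B_{4}/4! · (f^{(3)}(22) − f^{(3)}(2)) = −1/720 · (-4.65691e-06 − (-0.750000)) = -0.00104166.
Partial sum through k=2: 0.600355.
Correction k=3: B_{6}/6! · (f^{(5)}(22) − f^{(5)}(2)) = 1/30240 · (-2.88651e-07 − (-5.62500)) = 0.000186012.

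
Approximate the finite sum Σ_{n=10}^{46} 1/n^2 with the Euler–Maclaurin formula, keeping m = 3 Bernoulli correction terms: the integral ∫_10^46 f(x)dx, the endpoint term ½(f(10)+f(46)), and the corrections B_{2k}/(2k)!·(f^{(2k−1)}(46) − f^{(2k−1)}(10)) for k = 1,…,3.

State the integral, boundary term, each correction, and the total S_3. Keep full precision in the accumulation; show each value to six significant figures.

S_3 ≈ 0.0836618

The integral term ∫_10^46 1/x^2 dx = 0.0782609.
½[f(10) + f(46)] = ½[0.0100000 + 0.000472590] = 0.00523629.
So far: 0.0834972.
k=1: B_{2}/(2)! × [f^{(1)}(46) − f^{(1)}(10)] = 1/12 × (-2.05474e-05 − (-0.00200000)) = 0.000164954.
Running total after k=1: 0.0836621.
k=2: B_{4}/(4)! × [f^{(3)}(46) − f^{(3)}(10)] = −1/720 × (-1.16526e-07 − (-0.000240000)) = -3.33171e-07.
Running total after k=2: 0.0836618.
k=3: B_{6}/(6)! × [f^{(5)}(46) − f^{(5)}(10)] = 1/30240 × (-1.65207e-09 − (-7.20000e-05)) = 2.38090e-09.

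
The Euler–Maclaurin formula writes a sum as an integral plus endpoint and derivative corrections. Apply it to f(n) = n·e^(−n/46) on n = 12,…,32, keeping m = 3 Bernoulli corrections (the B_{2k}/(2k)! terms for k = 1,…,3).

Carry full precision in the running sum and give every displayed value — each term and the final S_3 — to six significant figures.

S_3 ≈ 278.433

Integral: ∫_12^32 x·e^(−x/46) dx = 265.866.
Endpoint term: (f(12) + f(32))/2 = (9.24458 + 15.9600)/2 = 12.6023.
Integral + boundary = 278.468.
k=1: B_{2}/(2)! × [f^{(1)}(32) − f^{(1)}(12)] = 1/12 × (0.151793 − 0.569412) = -0.0348016.
Partial sum through k=1: 278.433.
k=2: B_{4}/(4)! × [f^{(3)}(32) − f^{(3)}(12)] = −1/720 × (0.000543143 − 0.000997247) = 6.30700e-07.
Partial sum through k=2: 278.433.
k=3: B_{6}/(6)! × [f^{(5)}(32) − f^{(5)}(12)] = 1/30240 × (4.79466e-07 − 8.15405e-07) = -1.11091e-11.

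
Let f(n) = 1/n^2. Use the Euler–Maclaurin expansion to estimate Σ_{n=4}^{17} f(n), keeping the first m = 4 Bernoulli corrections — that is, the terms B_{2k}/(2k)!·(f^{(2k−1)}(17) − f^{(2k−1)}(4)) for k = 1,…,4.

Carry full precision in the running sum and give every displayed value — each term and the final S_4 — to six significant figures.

The integral term ∫_4^17 1/x^2 dx = 0.191176.
Endpoint term: (f(4) + f(17))/2 = (0.0625000 + 0.00346021)/2 = 0.0329801.
Running total after boundary: 0.224157.
Correction k=1: B_{2}/2! · (f^{(1)}(17) − f^{(1)}(4)) = 1/12 · (-0.000407083 − (-0.0312500)) = 0.00257024.
After k=1: 0.226727.
Correction k=2: B_{4}/4! · (f^{(3)}(17) − f^{(3)}(4)) = −1/720 · (-1.69031e-05 − (-0.0234375)) = -3.25286e-05.
After k=2: 0.226694.
Correction k=3: B_{6}/6! · (f^{(5)}(17) − f^{(5)}(4)) = 1/30240 · (-1.75465e-06 − (-0.0439453)) = 1.45316e-06.
After k=3: 0.226696.
Correction k=4: B_{8}/8! · (f^{(7)}(17) − f^{(7)}(4)) = −1/1209600 · (-3.40001e-07 − (-0.153809)) = -1.27156e-07.

S_4 ≈ 0.226696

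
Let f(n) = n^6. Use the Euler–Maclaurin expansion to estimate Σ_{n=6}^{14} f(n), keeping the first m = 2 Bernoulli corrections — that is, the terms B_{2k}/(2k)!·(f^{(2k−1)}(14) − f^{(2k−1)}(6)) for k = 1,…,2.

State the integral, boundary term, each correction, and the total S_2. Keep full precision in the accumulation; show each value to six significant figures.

The integral term ∫_6^14 x^6 dx = 1.50191e+07.
½[f(6) + f(14)] = ½[46656.0 + 7.52954e+06] = 3.78810e+06.
Running total after boundary: 1.88072e+07.
k=1: B_{2}/(2)! × [f^{(1)}(14) − f^{(1)}(6)] = 1/12 × (3.22694e+06 − 46656.0) = 265024.
After k=1: 1.90722e+07.
k=2: B_{4}/(4)! × [f^{(3)}(14) − f^{(3)}(6)] = −1/720 × (329280 − 25920.0) = -421.333.

S_2 ≈ 1.90718e+07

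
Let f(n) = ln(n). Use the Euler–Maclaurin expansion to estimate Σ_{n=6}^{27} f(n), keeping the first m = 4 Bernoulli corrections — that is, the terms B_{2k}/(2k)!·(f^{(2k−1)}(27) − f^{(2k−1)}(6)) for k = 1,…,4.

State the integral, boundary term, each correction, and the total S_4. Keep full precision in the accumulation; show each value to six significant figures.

S_4 ≈ 59.7700

Integral: ∫_6^27 ln(x) dx = 57.2370.
½[f(6) + f(27)] = ½[1.79176 + 3.29584] = 2.54380.
Integral + boundary = 59.7808.
Correction k=1: B_{2}/2! · (f^{(1)}(27) − f^{(1)}(6)) = 1/12 · (0.0370370 − 0.166667) = -0.0108025.
After k=1: 59.7700.
Correction k=2: B_{4}/4! · (f^{(3)}(27) − f^{(3)}(6)) = −1/720 · (0.000101611 − 0.00925926) = 1.27190e-05.
After k=2: 59.7700.
Correction k=3: B_{6}/6! · (f^{(5)}(27) − f^{(5)}(6)) = 1/30240 · (1.67260e-06 − 0.00308642) = -1.02009e-07.
After k=3: 59.7700.
Correction k=4: B_{8}/8! · (f^{(7)}(27) − f^{(7)}(6)) = −1/1209600 · (6.88313e-08 − 0.00257202) = 2.12628e-09.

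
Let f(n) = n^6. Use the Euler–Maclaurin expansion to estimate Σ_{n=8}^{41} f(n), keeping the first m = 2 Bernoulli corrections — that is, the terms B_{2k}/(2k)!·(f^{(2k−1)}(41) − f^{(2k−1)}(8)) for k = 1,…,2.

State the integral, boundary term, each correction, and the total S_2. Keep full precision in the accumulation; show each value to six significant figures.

The integral term ∫_8^41 x^6 dx = 2.78217e+10.
½[f(8) + f(41)] = ½[262144 + 4.75010e+09] = 2.37518e+09.
So far: 3.01969e+10.
k=1: B_{2}/(2)! × [f^{(1)}(41) − f^{(1)}(8)] = 1/12 × (6.95137e+08 − 196608) = 5.79117e+07.
Running total after k=1: 3.02548e+10.
k=2: B_{4}/(4)! × [f^{(3)}(41) − f^{(3)}(8)] = −1/720 × (8.27052e+06 − 61440.0) = -11401.5.

S_2 ≈ 3.02548e+10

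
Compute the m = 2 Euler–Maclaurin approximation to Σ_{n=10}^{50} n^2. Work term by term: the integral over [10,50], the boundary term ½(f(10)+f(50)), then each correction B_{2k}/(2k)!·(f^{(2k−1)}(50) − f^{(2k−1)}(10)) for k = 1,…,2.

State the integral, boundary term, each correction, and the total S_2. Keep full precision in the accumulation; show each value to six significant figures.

S_2 ≈ 42640.0

The integral term ∫_10^50 x^2 dx = 41333.3.
Boundary: ½(f(10) + f(50)) = ½(100.000 + 2500.00) = 1300.00.
So far: 42633.3.
Correction k=1: B_{2}/2! · (f^{(1)}(50) − f^{(1)}(10)) = 1/12 · (100.000 − 20.0000) = 6.66667.
Partial sum through k=1: 42640.0.
Correction k=2: B_{4}/4! · (f^{(3)}(50) − f^{(3)}(10)) = −1/720 · (0.00000 − 0.00000) = 0.00000.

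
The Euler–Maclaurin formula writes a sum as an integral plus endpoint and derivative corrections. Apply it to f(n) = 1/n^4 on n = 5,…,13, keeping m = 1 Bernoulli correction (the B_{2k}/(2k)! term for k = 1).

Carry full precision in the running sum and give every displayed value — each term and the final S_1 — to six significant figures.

S_1 ≈ 0.00343822

The integral term ∫_5^13 1/x^4 dx = 0.00251494.
Boundary: ½(f(5) + f(13)) = ½(0.00160000 + 3.50128e-05) = 0.000817506.
Integral + boundary = 0.00333245.
k=1: B_{2}/(2)! × [f^{(1)}(13) − f^{(1)}(5)] = 1/12 × (-1.07732e-05 − (-0.00128000)) = 0.000105769.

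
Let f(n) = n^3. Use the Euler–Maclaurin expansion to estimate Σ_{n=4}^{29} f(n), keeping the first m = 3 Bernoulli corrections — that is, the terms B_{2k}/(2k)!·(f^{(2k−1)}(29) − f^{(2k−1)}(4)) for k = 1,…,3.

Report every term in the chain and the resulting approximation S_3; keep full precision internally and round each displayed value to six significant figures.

The integral term ∫_4^29 x^3 dx = 176756.
Endpoint term: (f(4) + f(29))/2 = (64.0000 + 24389.0)/2 = 12226.5.
Running total after boundary: 188983.
Correction k=1: B_{2}/2! · (f^{(1)}(29) − f^{(1)}(4)) = 1/12 · (2523.00 − 48.0000) = 206.250.
Running total after k=1: 189189.
Correction k=2: B_{4}/4! · (f^{(3)}(29) − f^{(3)}(4)) = −1/720 · (6.00000 − 6.00000) = 0.00000.
Running total after k=2: 189189.
Correction k=3: B_{6}/6! · (f^{(5)}(29) − f^{(5)}(4)) = 1/30240 · (0.00000 − 0.00000) = 0.00000.

S_3 ≈ 189189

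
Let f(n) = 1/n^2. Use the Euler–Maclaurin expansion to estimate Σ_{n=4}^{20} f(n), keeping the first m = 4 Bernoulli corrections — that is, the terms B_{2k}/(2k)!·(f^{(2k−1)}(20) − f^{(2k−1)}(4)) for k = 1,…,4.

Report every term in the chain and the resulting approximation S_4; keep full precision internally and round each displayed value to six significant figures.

S_4 ≈ 0.235052

∫_4^20 1/x^2 dx evaluates to 0.200000.
Endpoint term: (f(4) + f(20))/2 = (0.0625000 + 0.00250000)/2 = 0.0325000.
Running total after boundary: 0.232500.
Correction k=1: B_{2}/2! · (f^{(1)}(20) − f^{(1)}(4)) = 1/12 · (-0.000250000 − (-0.0312500)) = 0.00258333.
Partial sum through k=1: 0.235083.
Correction k=2: B_{4}/4! · (f^{(3)}(20) − f^{(3)}(4)) = −1/720 · (-7.50000e-06 − (-0.0234375)) = -3.25417e-05.
Partial sum through k=2: 0.235051.
Correction k=3: B_{6}/6! · (f^{(5)}(20) − f^{(5)}(4)) = 1/30240 · (-5.62500e-07 − (-0.0439453)) = 1.45320e-06.
Partial sum through k=3: 0.235052.
Correction k=4: B_{8}/8! · (f^{(7)}(20) − f^{(7)}(4)) = −1/1209600 · (-7.87500e-08 − (-0.153809)) = -1.27157e-07.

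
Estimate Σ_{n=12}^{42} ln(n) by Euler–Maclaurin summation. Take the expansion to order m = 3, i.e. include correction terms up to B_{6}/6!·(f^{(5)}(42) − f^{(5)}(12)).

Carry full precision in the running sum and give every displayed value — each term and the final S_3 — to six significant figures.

S_3 ≈ 100.270

The integral term ∫_12^42 ln(x) dx = 97.1632.
Boundary: ½(f(12) + f(42)) = ½(2.48491 + 3.73767) = 3.11129.
Running total after boundary: 100.275.
k=1: B_{2}/(2)! × [f^{(1)}(42) − f^{(1)}(12)] = 1/12 × (0.0238095 − 0.0833333) = -0.00496032.
Partial sum through k=1: 100.270.
k=2: B_{4}/(4)! × [f^{(3)}(42) − f^{(3)}(12)] = −1/720 × (2.69949e-05 − 0.00115741) = 1.57002e-06.
Partial sum through k=2: 100.270.
k=3: B_{6}/(6)! × [f^{(5)}(42) − f^{(5)}(12)] = 1/30240 × (1.83639e-07 − 9.64506e-05) = -3.18343e-09.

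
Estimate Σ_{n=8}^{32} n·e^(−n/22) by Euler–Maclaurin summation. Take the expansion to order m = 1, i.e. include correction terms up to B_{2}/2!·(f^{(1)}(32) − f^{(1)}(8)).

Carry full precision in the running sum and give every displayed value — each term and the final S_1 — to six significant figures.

The integral term ∫_8^32 x·e^(−x/22) dx = 181.389.
Boundary: ½(f(8) + f(32)) = ½(5.56115 + 7.47221) = 6.51668.
Running total after boundary: 187.906.
Order-1 term: 1/12 · (-0.106139 − 0.442364) = -0.0457086.

S_1 ≈ 187.860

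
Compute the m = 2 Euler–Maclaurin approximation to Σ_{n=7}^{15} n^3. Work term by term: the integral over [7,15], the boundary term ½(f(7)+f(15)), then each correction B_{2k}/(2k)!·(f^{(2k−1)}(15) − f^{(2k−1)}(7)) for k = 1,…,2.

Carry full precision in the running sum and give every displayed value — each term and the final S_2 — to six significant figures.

Integral: ∫_7^15 x^3 dx = 12056.0.
Boundary: ½(f(7) + f(15)) = ½(343.000 + 3375.00) = 1859.00.
Running total after boundary: 13915.0.
Correction k=1: B_{2}/2! · (f^{(1)}(15) − f^{(1)}(7)) = 1/12 · (675.000 − 147.000) = 44.0000.
Partial sum through k=1: 13959.0.
Correction k=2: B_{4}/4! · (f^{(3)}(15) − f^{(3)}(7)) = −1/720 · (6.00000 − 6.00000) = 0.00000.

S_2 ≈ 13959.0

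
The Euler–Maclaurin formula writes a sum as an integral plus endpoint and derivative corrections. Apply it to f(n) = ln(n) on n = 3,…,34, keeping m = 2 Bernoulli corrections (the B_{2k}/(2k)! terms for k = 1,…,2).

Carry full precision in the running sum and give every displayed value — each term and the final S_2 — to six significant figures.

The integral term ∫_3^34 ln(x) dx = 85.6004.
½[f(3) + f(34)] = ½[1.09861 + 3.52636] = 2.31249.
So far: 87.9129.
k=1: B_{2}/(2)! × [f^{(1)}(34) − f^{(1)}(3)] = 1/12 × (0.0294118 − 0.333333) = -0.0253268.
Running total after k=1: 87.8876.
k=2: B_{4}/(4)! × [f^{(3)}(34) − f^{(3)}(3)] = −1/720 × (5.08854e-05 − 0.0740741) = 0.000102810.

S_2 ≈ 87.8877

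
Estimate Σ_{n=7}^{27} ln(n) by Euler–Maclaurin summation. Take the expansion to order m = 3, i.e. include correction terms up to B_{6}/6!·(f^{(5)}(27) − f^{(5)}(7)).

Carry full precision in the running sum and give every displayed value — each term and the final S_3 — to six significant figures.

∫_7^27 ln(x) dx evaluates to 55.3662.
½[f(7) + f(27)] = ½[1.94591 + 3.29584] = 2.62087.
Integral + boundary = 57.9871.
k=1: B_{2}/(2)! × [f^{(1)}(27) − f^{(1)}(7)] = 1/12 × (0.0370370 − 0.142857) = -0.00881834.
Partial sum through k=1: 57.9783.
k=2: B_{4}/(4)! × [f^{(3)}(27) − f^{(3)}(7)] = −1/720 × (0.000101611 − 0.00583090) = 7.95735e-06.
Partial sum through k=2: 57.9783.
k=3: B_{6}/(6)! × [f^{(5)}(27) − f^{(5)}(7)] = 1/30240 × (1.67260e-06 − 0.00142798) = -4.71661e-08.

S_3 ≈ 57.9783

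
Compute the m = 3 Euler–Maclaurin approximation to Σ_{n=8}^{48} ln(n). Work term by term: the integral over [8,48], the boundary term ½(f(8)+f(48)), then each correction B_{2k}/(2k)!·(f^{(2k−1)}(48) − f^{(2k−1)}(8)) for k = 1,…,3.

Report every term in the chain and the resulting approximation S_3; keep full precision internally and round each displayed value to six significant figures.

∫_8^48 ln(x) dx evaluates to 129.182.
Boundary: ½(f(8) + f(48)) = ½(2.07944 + 3.87120) = 2.97532.
Integral + boundary = 132.157.
k=1: B_{2}/(2)! × [f^{(1)}(48) − f^{(1)}(8)] = 1/12 × (0.0208333 − 0.125000) = -0.00868056.
After k=1: 132.149.
k=2: B_{4}/(4)! × [f^{(3)}(48) − f^{(3)}(8)] = −1/720 × (1.80845e-05 − 0.00390625) = 5.40023e-06.
After k=2: 132.149.
k=3: B_{6}/(6)! × [f^{(5)}(48) − f^{(5)}(8)] = 1/30240 × (9.41901e-08 − 0.000732422) = -2.42172e-08.

S_3 ≈ 132.149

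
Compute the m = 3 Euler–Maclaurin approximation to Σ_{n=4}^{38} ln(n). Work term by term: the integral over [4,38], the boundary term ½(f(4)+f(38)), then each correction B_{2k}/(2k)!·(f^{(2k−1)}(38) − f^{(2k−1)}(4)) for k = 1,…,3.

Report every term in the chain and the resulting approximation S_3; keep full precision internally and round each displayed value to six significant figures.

S_3 ≈ 101.176

∫_4^38 ln(x) dx evaluates to 98.6831.
Boundary: ½(f(4) + f(38)) = ½(1.38629 + 3.63759) = 2.51194.
So far: 101.195.
k=1: B_{2}/(2)! × [f^{(1)}(38) − f^{(1)}(4)] = 1/12 × (0.0263158 − 0.250000) = -0.0186404.
After k=1: 101.176.
k=2: B_{4}/(4)! × [f^{(3)}(38) − f^{(3)}(4)] = −1/720 × (3.64485e-05 − 0.0312500) = 4.33522e-05.
After k=2: 101.176.
k=3: B_{6}/(6)! × [f^{(5)}(38) − f^{(5)}(4)] = 1/30240 × (3.02896e-07 − 0.0234375) = -7.75040e-07.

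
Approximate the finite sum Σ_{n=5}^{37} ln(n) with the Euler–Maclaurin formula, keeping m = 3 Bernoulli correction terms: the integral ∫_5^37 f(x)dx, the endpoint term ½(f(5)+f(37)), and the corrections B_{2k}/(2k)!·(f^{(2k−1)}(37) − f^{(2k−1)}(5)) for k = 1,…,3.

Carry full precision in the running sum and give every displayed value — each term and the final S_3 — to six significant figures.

Integral: ∫_5^37 ln(x) dx = 93.5568.
Boundary: ½(f(5) + f(37)) = ½(1.60944 + 3.61092) = 2.61018.
So far: 96.1670.
Correction k=1: B_{2}/2! · (f^{(1)}(37) − f^{(1)}(5)) = 1/12 · (0.0270270 − 0.200000) = -0.0144144.
After k=1: 96.1525.
Correction k=2: B_{4}/4! · (f^{(3)}(37) − f^{(3)}(5)) = −1/720 · (3.94843e-05 − 0.0160000) = 2.21674e-05.
After k=2: 96.1526.
Correction k=3: B_{6}/6! · (f^{(5)}(37) − f^{(5)}(5)) = 1/30240 · (3.46101e-07 − 0.00768000) = -2.53957e-07.

S_3 ≈ 96.1526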